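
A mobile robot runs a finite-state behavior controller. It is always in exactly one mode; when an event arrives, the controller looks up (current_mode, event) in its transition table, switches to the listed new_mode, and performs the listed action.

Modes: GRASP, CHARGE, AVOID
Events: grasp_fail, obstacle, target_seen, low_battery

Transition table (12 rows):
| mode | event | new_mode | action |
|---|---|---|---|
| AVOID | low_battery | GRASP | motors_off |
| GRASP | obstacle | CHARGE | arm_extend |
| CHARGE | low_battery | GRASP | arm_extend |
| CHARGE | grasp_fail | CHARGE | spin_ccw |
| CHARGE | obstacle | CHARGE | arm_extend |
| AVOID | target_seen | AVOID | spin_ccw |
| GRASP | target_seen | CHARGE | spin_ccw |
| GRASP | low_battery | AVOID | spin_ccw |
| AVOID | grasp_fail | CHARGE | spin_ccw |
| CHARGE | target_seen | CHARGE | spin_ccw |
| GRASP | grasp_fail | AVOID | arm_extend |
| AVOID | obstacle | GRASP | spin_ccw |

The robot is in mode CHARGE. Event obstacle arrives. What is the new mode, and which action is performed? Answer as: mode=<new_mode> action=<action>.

current mode = CHARGE; filter table to that mode:
  (CHARGE, low_battery) → (GRASP, arm_extend)
  (CHARGE, grasp_fail) → (CHARGE, spin_ccw)
  (CHARGE, obstacle) → (CHARGE, arm_extend)  ← event matches
  (CHARGE, target_seen) → (CHARGE, spin_ccw)
event = obstacle selects (CHARGE, arm_extend)

mode=CHARGE action=arm_extend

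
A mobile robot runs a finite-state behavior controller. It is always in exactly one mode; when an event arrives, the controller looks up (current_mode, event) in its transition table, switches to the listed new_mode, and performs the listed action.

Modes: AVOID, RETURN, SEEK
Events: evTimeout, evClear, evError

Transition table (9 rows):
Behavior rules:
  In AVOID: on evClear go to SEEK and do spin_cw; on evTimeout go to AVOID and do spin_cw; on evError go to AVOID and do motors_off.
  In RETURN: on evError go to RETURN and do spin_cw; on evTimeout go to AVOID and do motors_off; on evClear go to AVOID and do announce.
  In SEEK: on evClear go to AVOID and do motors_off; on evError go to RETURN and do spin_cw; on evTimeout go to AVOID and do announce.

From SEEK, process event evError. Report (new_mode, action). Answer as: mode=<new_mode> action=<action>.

current mode = SEEK; filter table to that mode:
  (SEEK, evClear) → (AVOID, motors_off)
  (SEEK, evError) → (RETURN, spin_cw)  ← event matches
  (SEEK, evTimeout) → (AVOID, announce)
event = evError selects (RETURN, spin_cw)

mode=RETURN action=spin_cw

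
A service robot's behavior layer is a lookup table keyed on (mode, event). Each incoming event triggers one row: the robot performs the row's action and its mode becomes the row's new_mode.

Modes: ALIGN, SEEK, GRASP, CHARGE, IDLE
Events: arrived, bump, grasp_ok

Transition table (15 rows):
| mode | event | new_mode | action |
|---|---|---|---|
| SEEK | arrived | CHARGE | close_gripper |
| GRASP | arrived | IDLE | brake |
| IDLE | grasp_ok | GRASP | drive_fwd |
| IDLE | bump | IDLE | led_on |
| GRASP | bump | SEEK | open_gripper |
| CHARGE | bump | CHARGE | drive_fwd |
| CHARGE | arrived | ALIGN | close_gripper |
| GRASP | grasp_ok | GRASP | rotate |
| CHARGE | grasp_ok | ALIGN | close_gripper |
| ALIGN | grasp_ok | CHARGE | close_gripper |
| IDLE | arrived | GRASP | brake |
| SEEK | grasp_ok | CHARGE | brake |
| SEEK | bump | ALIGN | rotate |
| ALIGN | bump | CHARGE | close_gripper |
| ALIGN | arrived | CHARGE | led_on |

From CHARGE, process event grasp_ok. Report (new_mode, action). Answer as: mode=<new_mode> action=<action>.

mode=ALIGN action=close_gripper

current mode = CHARGE; filter table to that mode:
  (CHARGE, bump) → (CHARGE, drive_fwd)
  (CHARGE, arrived) → (ALIGN, close_gripper)
  (CHARGE, grasp_ok) → (ALIGN, close_gripper)  ← event matches
event = grasp_ok selects (ALIGN, close_gripper)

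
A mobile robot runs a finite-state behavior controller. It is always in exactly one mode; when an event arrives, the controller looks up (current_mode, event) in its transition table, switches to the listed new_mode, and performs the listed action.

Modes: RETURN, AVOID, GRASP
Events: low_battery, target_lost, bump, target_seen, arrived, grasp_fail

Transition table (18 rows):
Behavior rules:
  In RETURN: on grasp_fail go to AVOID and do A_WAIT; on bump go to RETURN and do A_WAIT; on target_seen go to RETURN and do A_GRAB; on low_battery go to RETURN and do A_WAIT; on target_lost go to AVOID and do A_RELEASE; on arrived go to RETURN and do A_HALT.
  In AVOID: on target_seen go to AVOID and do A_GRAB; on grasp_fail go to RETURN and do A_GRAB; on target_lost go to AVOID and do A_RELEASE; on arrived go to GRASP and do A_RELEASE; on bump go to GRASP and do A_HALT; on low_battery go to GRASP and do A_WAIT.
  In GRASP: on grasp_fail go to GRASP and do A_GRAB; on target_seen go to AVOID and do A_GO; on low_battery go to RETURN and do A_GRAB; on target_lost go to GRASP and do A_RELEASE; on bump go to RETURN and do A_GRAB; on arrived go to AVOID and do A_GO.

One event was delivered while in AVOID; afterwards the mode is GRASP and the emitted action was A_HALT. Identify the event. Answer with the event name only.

bump

try low_battery: (AVOID, low_battery) → (GRASP, A_WAIT)
try target_lost: (AVOID, target_lost) → (AVOID, A_RELEASE)
try bump: (AVOID, bump) → (GRASP, A_HALT)  ← matches
try target_seen: (AVOID, target_seen) → (AVOID, A_GRAB)
try arrived: (AVOID, arrived) → (GRASP, A_RELEASE)
try grasp_fail: (AVOID, grasp_fail) → (RETURN, A_GRAB)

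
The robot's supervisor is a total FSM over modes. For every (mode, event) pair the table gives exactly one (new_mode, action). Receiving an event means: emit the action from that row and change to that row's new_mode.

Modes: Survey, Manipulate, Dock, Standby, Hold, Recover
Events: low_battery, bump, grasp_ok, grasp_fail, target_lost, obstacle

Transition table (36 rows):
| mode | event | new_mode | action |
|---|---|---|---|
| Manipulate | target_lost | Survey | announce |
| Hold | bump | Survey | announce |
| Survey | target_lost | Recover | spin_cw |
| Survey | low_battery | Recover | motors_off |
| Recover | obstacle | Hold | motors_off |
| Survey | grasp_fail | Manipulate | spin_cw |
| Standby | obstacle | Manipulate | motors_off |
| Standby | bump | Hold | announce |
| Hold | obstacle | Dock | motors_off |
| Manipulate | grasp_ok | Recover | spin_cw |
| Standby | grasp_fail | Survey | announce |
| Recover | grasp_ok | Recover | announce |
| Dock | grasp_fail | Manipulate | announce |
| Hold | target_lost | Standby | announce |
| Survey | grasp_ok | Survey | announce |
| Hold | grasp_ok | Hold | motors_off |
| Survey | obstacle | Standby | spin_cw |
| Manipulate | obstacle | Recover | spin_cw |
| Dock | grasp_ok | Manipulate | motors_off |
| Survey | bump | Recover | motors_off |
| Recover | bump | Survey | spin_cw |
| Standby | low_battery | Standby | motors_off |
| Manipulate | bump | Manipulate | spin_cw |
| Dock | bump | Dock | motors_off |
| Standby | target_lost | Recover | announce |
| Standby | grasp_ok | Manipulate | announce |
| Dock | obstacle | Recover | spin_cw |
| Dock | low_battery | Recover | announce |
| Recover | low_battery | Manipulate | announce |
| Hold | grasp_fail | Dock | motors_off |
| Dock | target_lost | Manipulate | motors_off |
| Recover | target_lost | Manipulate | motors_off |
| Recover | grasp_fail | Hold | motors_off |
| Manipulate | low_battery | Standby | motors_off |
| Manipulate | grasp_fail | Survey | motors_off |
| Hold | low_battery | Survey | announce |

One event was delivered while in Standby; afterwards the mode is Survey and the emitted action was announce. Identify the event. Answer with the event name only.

grasp_fail

try low_battery: (Standby, low_battery) → (Standby, motors_off)
try bump: (Standby, bump) → (Hold, announce)
try grasp_ok: (Standby, grasp_ok) → (Manipulate, announce)
try grasp_fail: (Standby, grasp_fail) → (Survey, announce)  ← matches
try target_lost: (Standby, target_lost) → (Recover, announce)
try obstacle: (Standby, obstacle) → (Manipulate, motors_off)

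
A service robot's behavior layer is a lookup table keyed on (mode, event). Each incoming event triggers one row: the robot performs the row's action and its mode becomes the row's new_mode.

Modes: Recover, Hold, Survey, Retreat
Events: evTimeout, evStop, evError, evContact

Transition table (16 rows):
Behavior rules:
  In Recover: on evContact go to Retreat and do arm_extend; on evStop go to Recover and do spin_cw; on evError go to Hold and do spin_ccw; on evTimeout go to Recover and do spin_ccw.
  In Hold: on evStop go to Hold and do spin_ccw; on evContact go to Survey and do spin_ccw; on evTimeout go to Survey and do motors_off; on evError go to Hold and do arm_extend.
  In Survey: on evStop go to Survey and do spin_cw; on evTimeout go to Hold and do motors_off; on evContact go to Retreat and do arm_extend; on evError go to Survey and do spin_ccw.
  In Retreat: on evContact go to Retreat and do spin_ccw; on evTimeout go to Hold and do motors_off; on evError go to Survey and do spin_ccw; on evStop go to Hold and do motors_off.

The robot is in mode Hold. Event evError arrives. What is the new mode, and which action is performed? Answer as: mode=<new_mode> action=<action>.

mode=Hold action=arm_extend

current mode = Hold; filter table to that mode:
  (Hold, evStop) → (Hold, spin_ccw)
  (Hold, evContact) → (Survey, spin_ccw)
  (Hold, evTimeout) → (Survey, motors_off)
  (Hold, evError) → (Hold, arm_extend)  ← event matches
event = evError selects (Hold, arm_extend)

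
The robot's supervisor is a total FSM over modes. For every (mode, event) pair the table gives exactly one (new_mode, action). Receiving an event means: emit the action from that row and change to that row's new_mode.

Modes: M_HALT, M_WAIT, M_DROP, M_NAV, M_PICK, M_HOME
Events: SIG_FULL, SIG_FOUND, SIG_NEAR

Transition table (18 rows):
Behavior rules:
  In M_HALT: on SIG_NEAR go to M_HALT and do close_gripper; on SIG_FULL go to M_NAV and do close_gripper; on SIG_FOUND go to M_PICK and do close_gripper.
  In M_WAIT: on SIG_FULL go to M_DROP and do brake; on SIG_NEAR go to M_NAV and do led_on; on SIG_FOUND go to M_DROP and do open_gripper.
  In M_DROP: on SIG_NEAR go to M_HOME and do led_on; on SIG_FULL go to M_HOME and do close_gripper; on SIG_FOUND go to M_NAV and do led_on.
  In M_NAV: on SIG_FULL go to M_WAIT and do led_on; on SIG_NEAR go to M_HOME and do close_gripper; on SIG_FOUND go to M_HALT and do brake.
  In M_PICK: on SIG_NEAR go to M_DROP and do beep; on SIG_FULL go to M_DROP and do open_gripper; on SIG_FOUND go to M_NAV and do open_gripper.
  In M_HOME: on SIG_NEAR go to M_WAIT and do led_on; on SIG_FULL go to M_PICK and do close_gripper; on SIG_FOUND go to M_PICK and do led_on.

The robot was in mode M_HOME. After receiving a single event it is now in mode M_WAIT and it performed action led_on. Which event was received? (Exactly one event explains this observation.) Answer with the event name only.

SIG_NEAR

try SIG_FULL: (M_HOME, SIG_FULL) → (M_PICK, close_gripper)
try SIG_FOUND: (M_HOME, SIG_FOUND) → (M_PICK, led_on)
try SIG_NEAR: (M_HOME, SIG_NEAR) → (M_WAIT, led_on)  ← matches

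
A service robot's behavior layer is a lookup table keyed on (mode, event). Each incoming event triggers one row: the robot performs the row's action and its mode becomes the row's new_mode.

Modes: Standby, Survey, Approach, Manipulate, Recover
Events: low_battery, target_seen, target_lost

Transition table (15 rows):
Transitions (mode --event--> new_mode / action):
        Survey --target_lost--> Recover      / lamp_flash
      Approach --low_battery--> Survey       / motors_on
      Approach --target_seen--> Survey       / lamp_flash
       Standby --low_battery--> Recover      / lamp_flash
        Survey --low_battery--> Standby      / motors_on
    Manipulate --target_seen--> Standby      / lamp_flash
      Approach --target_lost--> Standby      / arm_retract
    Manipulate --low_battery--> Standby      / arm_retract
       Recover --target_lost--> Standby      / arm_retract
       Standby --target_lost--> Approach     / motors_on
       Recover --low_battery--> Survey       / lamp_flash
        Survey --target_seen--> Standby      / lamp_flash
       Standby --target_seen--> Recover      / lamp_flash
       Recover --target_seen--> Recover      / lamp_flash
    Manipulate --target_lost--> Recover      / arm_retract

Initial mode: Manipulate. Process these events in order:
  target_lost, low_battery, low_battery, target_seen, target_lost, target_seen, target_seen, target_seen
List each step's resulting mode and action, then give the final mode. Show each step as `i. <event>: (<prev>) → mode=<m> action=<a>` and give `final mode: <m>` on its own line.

final mode: Recover

1. target_lost: (Manipulate) → mode=Recover action=arm_retract
2. low_battery: (Recover) → mode=Survey action=lamp_flash
3. low_battery: (Survey) → mode=Standby action=motors_on
4. target_seen: (Standby) → mode=Recover action=lamp_flash
5. target_lost: (Recover) → mode=Standby action=arm_retract
6. target_seen: (Standby) → mode=Recover action=lamp_flash
7. target_seen: (Recover) → mode=Recover action=lamp_flash
8. target_seen: (Recover) → mode=Recover action=lamp_flash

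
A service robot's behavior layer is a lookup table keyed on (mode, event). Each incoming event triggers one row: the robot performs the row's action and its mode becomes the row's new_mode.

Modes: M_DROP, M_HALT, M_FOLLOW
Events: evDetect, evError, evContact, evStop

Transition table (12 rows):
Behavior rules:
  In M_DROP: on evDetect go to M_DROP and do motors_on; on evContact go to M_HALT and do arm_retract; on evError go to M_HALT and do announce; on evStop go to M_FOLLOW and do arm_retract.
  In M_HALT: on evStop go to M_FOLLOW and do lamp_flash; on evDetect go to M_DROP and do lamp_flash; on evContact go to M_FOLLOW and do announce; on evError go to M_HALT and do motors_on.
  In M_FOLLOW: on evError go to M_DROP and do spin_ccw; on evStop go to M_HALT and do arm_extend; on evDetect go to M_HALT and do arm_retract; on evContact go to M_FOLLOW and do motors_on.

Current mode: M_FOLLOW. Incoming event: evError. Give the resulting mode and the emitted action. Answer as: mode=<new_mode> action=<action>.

current mode = M_FOLLOW; filter table to that mode:
  (M_FOLLOW, evError) → (M_DROP, spin_ccw)  ← event matches
  (M_FOLLOW, evStop) → (M_HALT, arm_extend)
  (M_FOLLOW, evDetect) → (M_HALT, arm_retract)
  (M_FOLLOW, evContact) → (M_FOLLOW, motors_on)
event = evError selects (M_DROP, spin_ccw)

mode=M_DROP action=spin_ccw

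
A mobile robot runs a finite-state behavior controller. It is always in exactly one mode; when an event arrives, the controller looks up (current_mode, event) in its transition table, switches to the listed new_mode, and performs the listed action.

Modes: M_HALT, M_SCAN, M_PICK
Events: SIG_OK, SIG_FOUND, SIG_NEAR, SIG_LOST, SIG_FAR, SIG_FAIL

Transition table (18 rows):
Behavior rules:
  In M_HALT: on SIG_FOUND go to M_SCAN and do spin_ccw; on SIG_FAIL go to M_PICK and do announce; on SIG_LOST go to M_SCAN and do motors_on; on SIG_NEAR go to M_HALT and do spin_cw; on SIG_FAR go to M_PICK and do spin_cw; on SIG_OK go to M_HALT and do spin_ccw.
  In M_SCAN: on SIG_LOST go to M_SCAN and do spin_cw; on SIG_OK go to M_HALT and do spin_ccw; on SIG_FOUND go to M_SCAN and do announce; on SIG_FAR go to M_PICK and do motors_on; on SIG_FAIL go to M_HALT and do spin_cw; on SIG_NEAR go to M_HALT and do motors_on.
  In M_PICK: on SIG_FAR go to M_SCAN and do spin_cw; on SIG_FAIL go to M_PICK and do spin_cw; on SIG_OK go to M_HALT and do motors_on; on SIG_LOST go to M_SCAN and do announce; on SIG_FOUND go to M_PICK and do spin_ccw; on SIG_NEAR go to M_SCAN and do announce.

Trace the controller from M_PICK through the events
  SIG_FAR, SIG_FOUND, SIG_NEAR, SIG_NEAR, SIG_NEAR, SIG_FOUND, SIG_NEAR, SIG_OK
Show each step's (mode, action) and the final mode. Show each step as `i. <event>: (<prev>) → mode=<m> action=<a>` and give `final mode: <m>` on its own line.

1. SIG_FAR: (M_PICK) → mode=M_SCAN action=spin_cw
2. SIG_FOUND: (M_SCAN) → mode=M_SCAN action=announce
3. SIG_NEAR: (M_SCAN) → mode=M_HALT action=motors_on
4. SIG_NEAR: (M_HALT) → mode=M_HALT action=spin_cw
5. SIG_NEAR: (M_HALT) → mode=M_HALT action=spin_cw
6. SIG_FOUND: (M_HALT) → mode=M_SCAN action=spin_ccw
7. SIG_NEAR: (M_SCAN) → mode=M_HALT action=motors_on
8. SIG_OK: (M_HALT) → mode=M_HALT action=spin_ccw

final mode: M_HALT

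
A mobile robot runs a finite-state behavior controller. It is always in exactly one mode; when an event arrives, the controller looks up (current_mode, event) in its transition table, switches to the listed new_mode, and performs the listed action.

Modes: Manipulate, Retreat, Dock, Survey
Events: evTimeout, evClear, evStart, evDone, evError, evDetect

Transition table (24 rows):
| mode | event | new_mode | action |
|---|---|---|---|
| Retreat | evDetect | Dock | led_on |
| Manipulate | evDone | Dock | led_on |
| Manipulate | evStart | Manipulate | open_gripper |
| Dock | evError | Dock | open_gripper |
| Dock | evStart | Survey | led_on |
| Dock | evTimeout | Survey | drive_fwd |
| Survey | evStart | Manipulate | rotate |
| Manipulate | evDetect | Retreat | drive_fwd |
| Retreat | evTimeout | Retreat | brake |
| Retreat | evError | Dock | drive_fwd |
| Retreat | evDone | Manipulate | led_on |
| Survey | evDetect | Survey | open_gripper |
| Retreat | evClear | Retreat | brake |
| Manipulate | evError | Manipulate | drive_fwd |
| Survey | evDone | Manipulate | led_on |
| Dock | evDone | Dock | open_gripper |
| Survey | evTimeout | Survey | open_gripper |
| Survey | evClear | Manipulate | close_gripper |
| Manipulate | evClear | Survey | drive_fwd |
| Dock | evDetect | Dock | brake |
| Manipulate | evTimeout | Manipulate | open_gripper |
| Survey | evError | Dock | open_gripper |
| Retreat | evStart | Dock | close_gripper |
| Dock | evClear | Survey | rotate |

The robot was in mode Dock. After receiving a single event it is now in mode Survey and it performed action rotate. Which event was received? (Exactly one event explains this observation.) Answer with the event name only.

evClear

try evTimeout: (Dock, evTimeout) → (Survey, drive_fwd)
try evClear: (Dock, evClear) → (Survey, rotate)  ← matches
try evStart: (Dock, evStart) → (Survey, led_on)
try evDone: (Dock, evDone) → (Dock, open_gripper)
try evError: (Dock, evError) → (Dock, open_gripper)
try evDetect: (Dock, evDetect) → (Dock, brake)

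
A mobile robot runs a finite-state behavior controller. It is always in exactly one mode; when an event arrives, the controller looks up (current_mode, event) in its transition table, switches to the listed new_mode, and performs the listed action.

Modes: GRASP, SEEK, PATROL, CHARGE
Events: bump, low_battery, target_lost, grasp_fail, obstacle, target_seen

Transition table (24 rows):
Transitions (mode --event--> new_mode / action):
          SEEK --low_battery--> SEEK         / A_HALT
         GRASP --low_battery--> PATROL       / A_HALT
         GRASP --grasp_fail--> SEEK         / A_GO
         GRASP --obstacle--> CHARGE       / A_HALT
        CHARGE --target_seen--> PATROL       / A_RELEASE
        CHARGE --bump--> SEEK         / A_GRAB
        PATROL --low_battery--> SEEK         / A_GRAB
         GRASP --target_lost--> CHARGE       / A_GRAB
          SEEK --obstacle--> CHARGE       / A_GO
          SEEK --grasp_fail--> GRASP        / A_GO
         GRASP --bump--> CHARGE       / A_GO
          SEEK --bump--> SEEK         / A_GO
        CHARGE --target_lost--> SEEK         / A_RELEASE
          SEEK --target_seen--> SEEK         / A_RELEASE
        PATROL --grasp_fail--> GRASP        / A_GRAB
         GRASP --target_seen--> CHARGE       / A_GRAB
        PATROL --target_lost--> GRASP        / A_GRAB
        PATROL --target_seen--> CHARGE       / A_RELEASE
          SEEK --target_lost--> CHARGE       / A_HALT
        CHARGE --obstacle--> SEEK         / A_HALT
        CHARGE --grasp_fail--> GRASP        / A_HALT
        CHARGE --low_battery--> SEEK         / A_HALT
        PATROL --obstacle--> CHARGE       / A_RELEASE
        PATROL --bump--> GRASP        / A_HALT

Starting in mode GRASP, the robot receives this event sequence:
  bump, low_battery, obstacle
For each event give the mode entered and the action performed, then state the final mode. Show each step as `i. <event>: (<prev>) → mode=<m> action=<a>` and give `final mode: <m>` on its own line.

final mode: CHARGE

1. bump: (GRASP) → mode=CHARGE action=A_GO
2. low_battery: (CHARGE) → mode=SEEK action=A_HALT
3. obstacle: (SEEK) → mode=CHARGE action=A_GO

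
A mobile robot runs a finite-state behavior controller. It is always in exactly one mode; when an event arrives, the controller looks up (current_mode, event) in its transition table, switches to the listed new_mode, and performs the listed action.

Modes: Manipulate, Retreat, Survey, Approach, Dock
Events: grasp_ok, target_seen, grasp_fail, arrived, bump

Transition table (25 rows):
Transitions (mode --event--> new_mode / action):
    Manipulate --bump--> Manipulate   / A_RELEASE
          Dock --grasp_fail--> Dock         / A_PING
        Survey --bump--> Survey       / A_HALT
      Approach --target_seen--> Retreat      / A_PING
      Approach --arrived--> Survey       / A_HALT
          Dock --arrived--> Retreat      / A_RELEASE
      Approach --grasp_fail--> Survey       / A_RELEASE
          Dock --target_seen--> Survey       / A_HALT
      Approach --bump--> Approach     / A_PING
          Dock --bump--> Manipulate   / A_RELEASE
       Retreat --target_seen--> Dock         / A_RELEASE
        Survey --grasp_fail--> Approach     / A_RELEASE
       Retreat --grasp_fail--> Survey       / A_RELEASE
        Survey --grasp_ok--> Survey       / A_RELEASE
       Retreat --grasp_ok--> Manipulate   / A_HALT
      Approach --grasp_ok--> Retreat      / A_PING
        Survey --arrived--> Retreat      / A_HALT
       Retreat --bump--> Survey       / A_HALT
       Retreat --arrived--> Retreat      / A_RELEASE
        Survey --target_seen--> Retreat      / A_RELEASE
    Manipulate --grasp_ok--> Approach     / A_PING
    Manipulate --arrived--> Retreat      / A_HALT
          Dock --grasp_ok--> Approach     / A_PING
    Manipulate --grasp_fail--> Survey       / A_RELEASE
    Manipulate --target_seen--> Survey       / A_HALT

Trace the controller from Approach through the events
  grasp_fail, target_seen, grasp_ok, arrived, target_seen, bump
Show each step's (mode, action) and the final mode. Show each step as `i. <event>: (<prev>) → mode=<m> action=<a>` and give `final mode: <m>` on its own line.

final mode: Manipulate

1. grasp_fail: (Approach) → mode=Survey action=A_RELEASE
2. target_seen: (Survey) → mode=Retreat action=A_RELEASE
3. grasp_ok: (Retreat) → mode=Manipulate action=A_HALT
4. arrived: (Manipulate) → mode=Retreat action=A_HALT
5. target_seen: (Retreat) → mode=Dock action=A_RELEASE
6. bump: (Dock) → mode=Manipulate action=A_RELEASE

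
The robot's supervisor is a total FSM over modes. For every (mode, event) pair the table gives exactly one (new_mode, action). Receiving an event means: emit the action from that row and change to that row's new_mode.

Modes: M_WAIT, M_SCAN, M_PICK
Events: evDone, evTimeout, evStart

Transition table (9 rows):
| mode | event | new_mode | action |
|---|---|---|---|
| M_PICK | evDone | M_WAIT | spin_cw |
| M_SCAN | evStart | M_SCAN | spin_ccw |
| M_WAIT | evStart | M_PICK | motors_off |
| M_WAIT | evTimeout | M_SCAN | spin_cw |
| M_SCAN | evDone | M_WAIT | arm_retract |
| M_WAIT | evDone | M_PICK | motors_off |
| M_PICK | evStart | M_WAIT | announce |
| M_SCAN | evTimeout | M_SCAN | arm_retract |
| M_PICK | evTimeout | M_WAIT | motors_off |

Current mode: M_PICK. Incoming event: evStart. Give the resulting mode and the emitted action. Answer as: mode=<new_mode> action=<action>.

mode=M_WAIT action=announce

current mode = M_PICK; filter table to that mode:
  (M_PICK, evDone) → (M_WAIT, spin_cw)
  (M_PICK, evStart) → (M_WAIT, announce)  ← event matches
  (M_PICK, evTimeout) → (M_WAIT, motors_off)
event = evStart selects (M_WAIT, announce)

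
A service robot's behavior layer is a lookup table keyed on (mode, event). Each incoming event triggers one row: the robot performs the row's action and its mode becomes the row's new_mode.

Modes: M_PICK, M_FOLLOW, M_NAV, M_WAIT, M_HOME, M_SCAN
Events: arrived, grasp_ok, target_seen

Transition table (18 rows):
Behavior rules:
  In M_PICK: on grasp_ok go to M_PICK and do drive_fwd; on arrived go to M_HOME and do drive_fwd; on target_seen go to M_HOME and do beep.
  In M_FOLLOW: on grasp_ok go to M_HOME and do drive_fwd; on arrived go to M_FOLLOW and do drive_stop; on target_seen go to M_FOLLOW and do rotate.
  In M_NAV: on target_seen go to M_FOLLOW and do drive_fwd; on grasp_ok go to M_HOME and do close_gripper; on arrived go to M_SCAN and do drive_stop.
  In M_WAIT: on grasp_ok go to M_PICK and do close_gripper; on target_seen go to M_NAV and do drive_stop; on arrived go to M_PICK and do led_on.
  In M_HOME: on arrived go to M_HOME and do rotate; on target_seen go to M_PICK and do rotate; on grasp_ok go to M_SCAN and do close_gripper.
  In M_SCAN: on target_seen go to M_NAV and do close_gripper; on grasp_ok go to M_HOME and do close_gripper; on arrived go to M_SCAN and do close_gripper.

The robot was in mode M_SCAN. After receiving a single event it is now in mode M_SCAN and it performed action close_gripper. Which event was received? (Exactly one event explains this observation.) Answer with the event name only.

arrived

try arrived: (M_SCAN, arrived) → (M_SCAN, close_gripper)  ← matches
try grasp_ok: (M_SCAN, grasp_ok) → (M_HOME, close_gripper)
try target_seen: (M_SCAN, target_seen) → (M_NAV, close_gripper)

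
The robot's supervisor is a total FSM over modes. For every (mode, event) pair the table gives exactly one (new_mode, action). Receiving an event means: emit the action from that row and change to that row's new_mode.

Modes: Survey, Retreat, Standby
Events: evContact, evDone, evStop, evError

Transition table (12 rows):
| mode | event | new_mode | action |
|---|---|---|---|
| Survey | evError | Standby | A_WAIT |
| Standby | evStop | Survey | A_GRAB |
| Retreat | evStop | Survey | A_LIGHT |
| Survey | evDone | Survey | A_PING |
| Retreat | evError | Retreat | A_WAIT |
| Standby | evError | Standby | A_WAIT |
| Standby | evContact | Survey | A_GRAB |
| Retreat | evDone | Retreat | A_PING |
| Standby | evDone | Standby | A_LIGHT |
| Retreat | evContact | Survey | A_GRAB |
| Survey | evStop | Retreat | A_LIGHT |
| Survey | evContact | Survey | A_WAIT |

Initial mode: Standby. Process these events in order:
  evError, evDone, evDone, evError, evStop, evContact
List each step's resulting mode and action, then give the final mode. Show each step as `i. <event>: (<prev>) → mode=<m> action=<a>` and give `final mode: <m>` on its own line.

1. evError: (Standby) → mode=Standby action=A_WAIT
2. evDone: (Standby) → mode=Standby action=A_LIGHT
3. evDone: (Standby) → mode=Standby action=A_LIGHT
4. evError: (Standby) → mode=Standby action=A_WAIT
5. evStop: (Standby) → mode=Survey action=A_GRAB
6. evContact: (Survey) → mode=Survey action=A_WAIT

final mode: Survey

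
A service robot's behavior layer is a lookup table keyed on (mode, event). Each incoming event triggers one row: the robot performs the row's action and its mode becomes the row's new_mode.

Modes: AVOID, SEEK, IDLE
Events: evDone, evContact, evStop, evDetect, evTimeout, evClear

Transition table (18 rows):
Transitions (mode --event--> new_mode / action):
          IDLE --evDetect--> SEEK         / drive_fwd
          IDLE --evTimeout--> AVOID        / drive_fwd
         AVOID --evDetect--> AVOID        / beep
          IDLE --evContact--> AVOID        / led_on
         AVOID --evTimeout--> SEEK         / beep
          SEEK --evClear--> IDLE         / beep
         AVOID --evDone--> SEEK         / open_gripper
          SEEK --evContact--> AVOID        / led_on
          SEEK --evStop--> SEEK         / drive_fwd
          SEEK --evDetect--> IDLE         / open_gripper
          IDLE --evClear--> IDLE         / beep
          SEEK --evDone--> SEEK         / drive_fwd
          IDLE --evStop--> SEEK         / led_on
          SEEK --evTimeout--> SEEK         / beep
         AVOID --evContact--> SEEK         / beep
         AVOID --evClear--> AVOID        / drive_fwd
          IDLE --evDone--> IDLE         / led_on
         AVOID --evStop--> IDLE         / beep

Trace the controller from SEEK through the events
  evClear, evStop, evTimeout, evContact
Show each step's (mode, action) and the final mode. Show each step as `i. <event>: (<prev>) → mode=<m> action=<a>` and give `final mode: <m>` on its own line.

final mode: AVOID

1. evClear: (SEEK) → mode=IDLE action=beep
2. evStop: (IDLE) → mode=SEEK action=led_on
3. evTimeout: (SEEK) → mode=SEEK action=beep
4. evContact: (SEEK) → mode=AVOID action=led_on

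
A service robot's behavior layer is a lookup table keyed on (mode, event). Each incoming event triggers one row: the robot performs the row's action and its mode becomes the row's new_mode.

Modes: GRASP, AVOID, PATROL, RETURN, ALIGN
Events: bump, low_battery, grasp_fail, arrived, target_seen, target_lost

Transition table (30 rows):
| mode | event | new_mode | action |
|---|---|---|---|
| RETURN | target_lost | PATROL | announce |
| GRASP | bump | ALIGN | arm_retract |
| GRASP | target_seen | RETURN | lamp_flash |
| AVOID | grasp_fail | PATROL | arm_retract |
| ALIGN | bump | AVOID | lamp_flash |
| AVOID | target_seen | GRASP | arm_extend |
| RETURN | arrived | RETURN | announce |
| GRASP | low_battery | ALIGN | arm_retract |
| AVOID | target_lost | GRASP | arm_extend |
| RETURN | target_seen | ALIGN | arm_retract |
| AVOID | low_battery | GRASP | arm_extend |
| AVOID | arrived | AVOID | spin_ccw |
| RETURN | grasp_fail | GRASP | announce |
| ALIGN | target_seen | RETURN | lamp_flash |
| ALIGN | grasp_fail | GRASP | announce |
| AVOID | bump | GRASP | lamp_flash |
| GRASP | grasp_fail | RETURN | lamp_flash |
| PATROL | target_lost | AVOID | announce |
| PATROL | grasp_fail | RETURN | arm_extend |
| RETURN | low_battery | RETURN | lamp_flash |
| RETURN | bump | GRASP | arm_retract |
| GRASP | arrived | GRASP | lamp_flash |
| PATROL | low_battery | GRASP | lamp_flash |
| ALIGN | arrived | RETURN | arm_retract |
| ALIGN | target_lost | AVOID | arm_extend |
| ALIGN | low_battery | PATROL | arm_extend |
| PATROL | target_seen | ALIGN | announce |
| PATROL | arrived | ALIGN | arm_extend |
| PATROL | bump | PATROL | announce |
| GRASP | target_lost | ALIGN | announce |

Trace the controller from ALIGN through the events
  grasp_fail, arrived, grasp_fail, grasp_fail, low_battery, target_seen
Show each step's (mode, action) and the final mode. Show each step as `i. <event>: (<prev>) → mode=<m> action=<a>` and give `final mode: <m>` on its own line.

1. grasp_fail: (ALIGN) → mode=GRASP action=announce
2. arrived: (GRASP) → mode=GRASP action=lamp_flash
3. grasp_fail: (GRASP) → mode=RETURN action=lamp_flash
4. grasp_fail: (RETURN) → mode=GRASP action=announce
5. low_battery: (GRASP) → mode=ALIGN action=arm_retract
6. target_seen: (ALIGN) → mode=RETURN action=lamp_flash

final mode: RETURN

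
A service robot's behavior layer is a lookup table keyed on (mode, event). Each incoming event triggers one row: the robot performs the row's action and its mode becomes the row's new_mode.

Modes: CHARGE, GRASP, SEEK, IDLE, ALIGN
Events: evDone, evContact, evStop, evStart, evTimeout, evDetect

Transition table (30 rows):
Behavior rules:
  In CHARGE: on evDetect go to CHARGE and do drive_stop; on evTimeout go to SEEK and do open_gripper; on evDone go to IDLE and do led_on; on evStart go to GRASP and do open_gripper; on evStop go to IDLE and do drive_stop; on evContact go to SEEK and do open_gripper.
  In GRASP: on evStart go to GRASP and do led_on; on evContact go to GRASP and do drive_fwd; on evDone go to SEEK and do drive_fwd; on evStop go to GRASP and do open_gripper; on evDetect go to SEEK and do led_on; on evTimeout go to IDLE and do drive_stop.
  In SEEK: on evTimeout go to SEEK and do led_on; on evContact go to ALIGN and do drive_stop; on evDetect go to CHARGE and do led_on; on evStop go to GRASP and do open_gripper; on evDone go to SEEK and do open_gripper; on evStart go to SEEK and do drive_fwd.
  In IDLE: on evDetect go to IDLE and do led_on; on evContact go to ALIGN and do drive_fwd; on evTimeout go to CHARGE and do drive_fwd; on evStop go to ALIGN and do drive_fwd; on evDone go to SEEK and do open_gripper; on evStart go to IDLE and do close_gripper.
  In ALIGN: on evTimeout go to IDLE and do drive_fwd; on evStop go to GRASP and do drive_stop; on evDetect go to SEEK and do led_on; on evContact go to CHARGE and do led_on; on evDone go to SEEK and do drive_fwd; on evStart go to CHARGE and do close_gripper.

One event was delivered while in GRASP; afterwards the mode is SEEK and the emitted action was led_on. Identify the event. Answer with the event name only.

evDetect

try evDone: (GRASP, evDone) → (SEEK, drive_fwd)
try evContact: (GRASP, evContact) → (GRASP, drive_fwd)
try evStop: (GRASP, evStop) → (GRASP, open_gripper)
try evStart: (GRASP, evStart) → (GRASP, led_on)
try evTimeout: (GRASP, evTimeout) → (IDLE, drive_stop)
try evDetect: (GRASP, evDetect) → (SEEK, led_on)  ← matches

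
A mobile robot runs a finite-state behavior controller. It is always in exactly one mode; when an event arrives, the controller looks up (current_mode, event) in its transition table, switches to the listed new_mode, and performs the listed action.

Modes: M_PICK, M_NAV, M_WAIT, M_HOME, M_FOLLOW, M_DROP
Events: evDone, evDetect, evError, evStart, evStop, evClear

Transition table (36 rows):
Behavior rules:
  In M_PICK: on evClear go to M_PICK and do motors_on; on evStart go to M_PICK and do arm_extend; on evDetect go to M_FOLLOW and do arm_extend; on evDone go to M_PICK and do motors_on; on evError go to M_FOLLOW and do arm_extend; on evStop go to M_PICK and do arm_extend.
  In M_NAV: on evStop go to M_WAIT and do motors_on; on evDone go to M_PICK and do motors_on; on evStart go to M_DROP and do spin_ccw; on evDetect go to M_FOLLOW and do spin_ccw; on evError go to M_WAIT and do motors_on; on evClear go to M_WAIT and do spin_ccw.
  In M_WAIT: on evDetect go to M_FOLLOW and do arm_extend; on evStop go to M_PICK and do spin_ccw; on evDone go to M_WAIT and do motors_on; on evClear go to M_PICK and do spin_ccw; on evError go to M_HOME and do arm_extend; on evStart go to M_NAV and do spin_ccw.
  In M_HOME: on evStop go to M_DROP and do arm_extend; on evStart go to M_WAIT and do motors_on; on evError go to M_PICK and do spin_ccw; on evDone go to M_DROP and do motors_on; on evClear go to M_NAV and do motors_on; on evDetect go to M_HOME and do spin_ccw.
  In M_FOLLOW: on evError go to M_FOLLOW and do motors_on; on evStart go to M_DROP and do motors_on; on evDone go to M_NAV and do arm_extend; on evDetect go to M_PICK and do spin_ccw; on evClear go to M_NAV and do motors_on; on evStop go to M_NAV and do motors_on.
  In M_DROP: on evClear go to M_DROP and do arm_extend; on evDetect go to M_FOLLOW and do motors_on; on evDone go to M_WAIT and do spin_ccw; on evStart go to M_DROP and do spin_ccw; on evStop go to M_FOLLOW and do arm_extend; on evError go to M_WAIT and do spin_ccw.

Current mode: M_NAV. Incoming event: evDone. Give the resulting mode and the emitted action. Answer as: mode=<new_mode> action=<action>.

mode=M_PICK action=motors_on

current mode = M_NAV; filter table to that mode:
  (M_NAV, evStop) → (M_WAIT, motors_on)
  (M_NAV, evDone) → (M_PICK, motors_on)  ← event matches
  (M_NAV, evStart) → (M_DROP, spin_ccw)
  (M_NAV, evDetect) → (M_FOLLOW, spin_ccw)
  (M_NAV, evError) → (M_WAIT, motors_on)
  (M_NAV, evClear) → (M_WAIT, spin_ccw)
event = evDone selects (M_PICK, motors_on)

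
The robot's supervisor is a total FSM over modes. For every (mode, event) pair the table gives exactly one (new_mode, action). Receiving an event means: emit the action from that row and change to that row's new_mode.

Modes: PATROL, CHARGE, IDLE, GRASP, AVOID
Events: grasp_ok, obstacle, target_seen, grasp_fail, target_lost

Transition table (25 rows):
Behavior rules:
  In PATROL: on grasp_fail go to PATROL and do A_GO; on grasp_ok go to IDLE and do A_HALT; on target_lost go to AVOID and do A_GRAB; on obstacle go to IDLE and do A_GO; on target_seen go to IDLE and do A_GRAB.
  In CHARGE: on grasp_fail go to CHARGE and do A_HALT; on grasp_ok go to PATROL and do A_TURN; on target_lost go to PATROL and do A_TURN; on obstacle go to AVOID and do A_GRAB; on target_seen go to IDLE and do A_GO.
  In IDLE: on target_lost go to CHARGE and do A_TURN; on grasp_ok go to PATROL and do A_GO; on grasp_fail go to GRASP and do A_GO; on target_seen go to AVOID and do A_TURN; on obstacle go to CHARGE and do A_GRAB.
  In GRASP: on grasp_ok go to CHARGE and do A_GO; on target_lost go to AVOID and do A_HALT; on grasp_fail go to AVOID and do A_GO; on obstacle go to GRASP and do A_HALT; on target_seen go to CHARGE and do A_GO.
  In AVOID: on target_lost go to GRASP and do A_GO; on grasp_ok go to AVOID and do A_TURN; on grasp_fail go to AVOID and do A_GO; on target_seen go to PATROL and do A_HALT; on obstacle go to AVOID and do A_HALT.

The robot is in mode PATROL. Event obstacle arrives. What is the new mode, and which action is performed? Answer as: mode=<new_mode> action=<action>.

current mode = PATROL; filter table to that mode:
  (PATROL, grasp_fail) → (PATROL, A_GO)
  (PATROL, grasp_ok) → (IDLE, A_HALT)
  (PATROL, target_lost) → (AVOID, A_GRAB)
  (PATROL, obstacle) → (IDLE, A_GO)  ← event matches
  (PATROL, target_seen) → (IDLE, A_GRAB)
event = obstacle selects (IDLE, A_GO)

mode=IDLE action=A_GO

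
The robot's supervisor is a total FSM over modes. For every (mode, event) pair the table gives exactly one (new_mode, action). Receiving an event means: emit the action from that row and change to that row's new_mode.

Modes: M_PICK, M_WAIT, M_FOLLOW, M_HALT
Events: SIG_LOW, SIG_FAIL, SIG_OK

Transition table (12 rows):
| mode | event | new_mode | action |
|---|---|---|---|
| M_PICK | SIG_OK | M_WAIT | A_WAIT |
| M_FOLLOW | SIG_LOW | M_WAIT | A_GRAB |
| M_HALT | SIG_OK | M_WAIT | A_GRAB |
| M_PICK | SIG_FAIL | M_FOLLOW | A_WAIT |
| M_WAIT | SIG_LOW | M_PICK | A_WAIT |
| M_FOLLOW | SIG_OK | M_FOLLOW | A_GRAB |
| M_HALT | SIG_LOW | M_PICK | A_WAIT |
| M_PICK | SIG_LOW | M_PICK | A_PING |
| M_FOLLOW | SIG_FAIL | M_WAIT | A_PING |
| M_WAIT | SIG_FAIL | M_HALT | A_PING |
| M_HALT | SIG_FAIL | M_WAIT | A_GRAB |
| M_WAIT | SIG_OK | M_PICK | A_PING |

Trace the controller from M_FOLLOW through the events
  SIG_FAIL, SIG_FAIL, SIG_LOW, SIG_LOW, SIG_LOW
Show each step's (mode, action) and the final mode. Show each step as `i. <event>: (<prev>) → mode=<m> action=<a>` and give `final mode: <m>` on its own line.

final mode: M_PICK

1. SIG_FAIL: (M_FOLLOW) → mode=M_WAIT action=A_PING
2. SIG_FAIL: (M_WAIT) → mode=M_HALT action=A_PING
3. SIG_LOW: (M_HALT) → mode=M_PICK action=A_WAIT
4. SIG_LOW: (M_PICK) → mode=M_PICK action=A_PING
5. SIG_LOW: (M_PICK) → mode=M_PICK action=A_PING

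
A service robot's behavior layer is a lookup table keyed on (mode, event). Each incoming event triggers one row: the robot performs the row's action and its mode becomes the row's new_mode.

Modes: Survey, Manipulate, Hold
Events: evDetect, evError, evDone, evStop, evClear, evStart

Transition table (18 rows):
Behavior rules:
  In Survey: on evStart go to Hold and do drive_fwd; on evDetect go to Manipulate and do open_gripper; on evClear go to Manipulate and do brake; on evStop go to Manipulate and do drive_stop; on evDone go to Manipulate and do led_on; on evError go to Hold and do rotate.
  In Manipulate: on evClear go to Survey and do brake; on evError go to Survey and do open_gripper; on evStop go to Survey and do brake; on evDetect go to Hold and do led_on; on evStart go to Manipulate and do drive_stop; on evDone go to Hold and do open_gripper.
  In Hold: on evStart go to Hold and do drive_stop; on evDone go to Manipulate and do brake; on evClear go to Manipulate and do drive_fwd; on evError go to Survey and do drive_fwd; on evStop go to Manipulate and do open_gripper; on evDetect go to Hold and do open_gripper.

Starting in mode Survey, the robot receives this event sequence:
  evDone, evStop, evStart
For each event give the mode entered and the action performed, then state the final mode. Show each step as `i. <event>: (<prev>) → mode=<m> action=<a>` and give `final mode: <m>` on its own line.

final mode: Hold

1. evDone: (Survey) → mode=Manipulate action=led_on
2. evStop: (Manipulate) → mode=Survey action=brake
3. evStart: (Survey) → mode=Hold action=drive_fwd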